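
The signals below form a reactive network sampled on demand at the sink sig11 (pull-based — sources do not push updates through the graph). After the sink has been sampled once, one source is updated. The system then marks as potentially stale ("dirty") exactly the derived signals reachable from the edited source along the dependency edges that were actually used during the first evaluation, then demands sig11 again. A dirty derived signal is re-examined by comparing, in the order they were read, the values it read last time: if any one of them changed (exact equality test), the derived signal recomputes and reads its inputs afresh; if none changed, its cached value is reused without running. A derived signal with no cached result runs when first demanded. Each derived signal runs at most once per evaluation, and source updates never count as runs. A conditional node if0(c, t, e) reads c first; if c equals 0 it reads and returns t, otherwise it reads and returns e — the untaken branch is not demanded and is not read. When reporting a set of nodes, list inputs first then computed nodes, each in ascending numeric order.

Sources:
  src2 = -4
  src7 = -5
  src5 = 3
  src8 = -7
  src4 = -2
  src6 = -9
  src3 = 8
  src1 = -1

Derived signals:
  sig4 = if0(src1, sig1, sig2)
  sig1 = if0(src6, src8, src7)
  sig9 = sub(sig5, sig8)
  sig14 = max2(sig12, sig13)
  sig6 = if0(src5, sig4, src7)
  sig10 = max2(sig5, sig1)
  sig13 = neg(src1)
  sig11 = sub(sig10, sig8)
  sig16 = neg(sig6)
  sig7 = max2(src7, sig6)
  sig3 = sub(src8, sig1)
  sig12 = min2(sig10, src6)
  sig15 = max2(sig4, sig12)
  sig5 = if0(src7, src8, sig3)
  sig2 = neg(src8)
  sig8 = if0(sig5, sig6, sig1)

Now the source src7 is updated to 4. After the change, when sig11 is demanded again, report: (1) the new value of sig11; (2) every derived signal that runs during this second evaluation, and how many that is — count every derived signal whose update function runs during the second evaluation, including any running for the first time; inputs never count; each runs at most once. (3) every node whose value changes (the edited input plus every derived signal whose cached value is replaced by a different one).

sig11 now evaluates to 0.
Run set: sig1, sig3, sig5, sig8, sig10, sig11 (6 run).
Changed values: src7, sig1, sig3, sig5, sig8, sig10, sig11.

Initial pass — values computed on the first demand:
  sig1 = if0(src6=-9 -> else branch src7) = -5
  sig3 = sub(-7, -5) = -2
  sig5 = if0(src7=-5 -> else branch sig3) = -2
  sig8 = if0(sig5=-2 -> else branch sig1) = -5
  sig10 = max2(-2, -5) = -2
  sig11 = sub(-2, -5) = 3

Second demand — change propagation:
  sig1: re-runs because src7 -5->4; new result 4.
  sig3: re-runs because sig1 -5->4; new result -11.
  sig5: re-runs because src7 -5->4; sig3 -2->-11; new result -11.
  sig8: re-runs because sig5 -2->-11; sig1 -5->4; new result 4.
  sig10: re-runs because sig5 -2->-11; sig1 -5->4; new result 4.
  sig11: re-runs because sig10 -2->4; sig8 -5->4; new result 0.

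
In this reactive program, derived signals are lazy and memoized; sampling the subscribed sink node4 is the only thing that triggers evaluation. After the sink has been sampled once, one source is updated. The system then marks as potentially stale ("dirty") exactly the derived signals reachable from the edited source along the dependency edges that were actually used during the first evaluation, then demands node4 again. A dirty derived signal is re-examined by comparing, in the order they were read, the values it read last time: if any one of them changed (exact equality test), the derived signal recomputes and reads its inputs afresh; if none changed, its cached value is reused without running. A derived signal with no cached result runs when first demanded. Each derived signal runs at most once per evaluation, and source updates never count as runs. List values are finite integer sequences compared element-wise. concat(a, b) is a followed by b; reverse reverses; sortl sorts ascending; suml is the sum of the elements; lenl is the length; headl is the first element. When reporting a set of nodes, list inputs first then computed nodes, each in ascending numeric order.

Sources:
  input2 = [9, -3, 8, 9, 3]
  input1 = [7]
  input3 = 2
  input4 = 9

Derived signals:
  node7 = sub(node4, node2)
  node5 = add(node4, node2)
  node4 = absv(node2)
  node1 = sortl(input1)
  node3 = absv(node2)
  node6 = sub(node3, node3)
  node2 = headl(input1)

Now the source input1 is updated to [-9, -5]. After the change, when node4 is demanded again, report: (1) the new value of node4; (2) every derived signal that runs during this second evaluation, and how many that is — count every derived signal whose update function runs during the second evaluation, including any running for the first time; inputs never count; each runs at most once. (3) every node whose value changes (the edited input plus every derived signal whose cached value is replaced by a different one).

Demanding node4 again yields 9.
2 derived signals run: node2, node4.
The nodes whose values change: input1, node2, node4.

First demand of the output computes:
  node2 = headl([7]) = 7
  node4 = absv(7) = 7

After the edit, cleaning proceeds:
  node2: a read changed (input1 [7]->[-9, -5]) — executes, giving -9.
  node4: a read changed (node2 7->-9) — executes, giving 9.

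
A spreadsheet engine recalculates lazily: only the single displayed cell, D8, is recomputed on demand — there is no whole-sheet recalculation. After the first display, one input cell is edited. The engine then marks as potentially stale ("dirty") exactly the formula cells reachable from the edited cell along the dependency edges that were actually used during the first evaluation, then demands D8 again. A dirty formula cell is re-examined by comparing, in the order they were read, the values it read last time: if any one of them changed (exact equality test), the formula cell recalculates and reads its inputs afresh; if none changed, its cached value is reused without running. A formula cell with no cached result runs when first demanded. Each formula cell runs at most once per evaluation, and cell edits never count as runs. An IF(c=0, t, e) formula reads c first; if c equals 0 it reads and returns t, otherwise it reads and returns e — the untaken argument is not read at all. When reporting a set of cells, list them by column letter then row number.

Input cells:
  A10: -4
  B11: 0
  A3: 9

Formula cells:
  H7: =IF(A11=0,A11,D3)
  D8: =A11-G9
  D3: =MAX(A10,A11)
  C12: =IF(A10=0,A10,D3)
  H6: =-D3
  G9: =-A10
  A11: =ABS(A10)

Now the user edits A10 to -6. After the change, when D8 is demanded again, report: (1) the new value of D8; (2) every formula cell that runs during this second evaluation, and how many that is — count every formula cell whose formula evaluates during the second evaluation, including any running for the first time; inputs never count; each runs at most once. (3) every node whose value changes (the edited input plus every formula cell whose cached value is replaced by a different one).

New value of D8: 0.
Formula cells that run: A11, D8, G9 — 3 in total.
Values that change: A10, A11, G9.

First evaluation (everything demanded from the output):
  A11 = ABS(-4) = 4
  G9 = -(-4) = 4
  D8 = 4 - 4 = 0

Propagation after the edit:
  A11: runs — A10 -4->-6; result 6.
  G9: runs — A10 -4->-6; result 6.
  D8: runs — A11 4->6; G9 4->6; result 0 (same value as before).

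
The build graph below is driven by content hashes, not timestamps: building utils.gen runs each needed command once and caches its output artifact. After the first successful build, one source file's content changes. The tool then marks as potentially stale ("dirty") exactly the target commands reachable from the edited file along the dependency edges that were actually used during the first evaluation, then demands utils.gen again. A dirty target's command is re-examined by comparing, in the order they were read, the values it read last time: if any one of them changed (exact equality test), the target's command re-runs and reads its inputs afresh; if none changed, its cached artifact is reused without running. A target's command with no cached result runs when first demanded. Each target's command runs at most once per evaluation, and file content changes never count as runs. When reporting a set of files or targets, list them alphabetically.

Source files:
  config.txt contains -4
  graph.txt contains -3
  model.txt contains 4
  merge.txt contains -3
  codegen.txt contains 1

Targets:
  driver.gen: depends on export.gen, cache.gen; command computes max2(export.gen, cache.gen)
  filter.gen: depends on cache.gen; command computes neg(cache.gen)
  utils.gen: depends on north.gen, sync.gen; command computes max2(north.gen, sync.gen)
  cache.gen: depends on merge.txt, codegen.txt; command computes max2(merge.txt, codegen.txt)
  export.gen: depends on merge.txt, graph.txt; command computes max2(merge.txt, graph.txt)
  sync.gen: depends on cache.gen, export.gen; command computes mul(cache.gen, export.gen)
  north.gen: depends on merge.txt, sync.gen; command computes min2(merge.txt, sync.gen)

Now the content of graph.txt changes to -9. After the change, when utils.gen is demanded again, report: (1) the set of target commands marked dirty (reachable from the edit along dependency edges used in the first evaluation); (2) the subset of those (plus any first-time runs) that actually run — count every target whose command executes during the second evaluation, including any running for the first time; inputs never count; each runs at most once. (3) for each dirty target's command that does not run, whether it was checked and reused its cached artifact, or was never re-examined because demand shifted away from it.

Dirty set: export.gen, north.gen, sync.gen, utils.gen.
Run set: export.gen (1 run).
Re-examined without running (cache reused): north.gen, sync.gen, utils.gen.
The important point: export.gen recomputes to an identical value, and the output ends up unchanged.

Initial pass — values computed on the first demand:
  cache.gen = max2(-3, 1) = 1
  export.gen = max2(-3, -3) = -3
  sync.gen = mul(1, -3) = -3
  north.gen = min2(-3, -3) = -3
  utils.gen = max2(-3, -3) = -3

Second demand — change propagation:
  export.gen: re-runs because graph.txt -3->-9; new result -3 (unchanged).
  sync.gen: re-examined; everything it read last time is the same (cache.gen unchanged, export.gen unchanged) — cache -3 kept, no run.
  north.gen: re-examined; everything it read last time is the same (merge.txt unchanged, sync.gen unchanged) — cache -3 kept, no run.
  utils.gen: re-examined; everything it read last time is the same (north.gen unchanged, sync.gen unchanged) — cache -3 kept, no run.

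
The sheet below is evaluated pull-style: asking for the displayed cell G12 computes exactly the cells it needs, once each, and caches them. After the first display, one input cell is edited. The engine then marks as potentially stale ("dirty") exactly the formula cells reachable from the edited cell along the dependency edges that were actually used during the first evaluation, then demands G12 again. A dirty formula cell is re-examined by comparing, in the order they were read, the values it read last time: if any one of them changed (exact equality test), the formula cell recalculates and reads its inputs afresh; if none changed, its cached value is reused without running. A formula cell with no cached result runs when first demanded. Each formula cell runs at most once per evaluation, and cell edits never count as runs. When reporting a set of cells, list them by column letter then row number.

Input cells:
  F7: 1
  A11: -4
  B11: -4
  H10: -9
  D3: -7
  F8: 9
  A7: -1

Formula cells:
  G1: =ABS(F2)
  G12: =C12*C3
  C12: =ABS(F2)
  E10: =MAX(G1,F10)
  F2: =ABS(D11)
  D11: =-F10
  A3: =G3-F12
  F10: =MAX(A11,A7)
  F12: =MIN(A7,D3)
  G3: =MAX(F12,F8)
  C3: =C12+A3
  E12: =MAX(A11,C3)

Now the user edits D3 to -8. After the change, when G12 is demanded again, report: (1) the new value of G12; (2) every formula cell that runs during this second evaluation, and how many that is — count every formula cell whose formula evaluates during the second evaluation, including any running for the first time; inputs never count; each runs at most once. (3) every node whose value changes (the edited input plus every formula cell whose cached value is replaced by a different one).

Demanding G12 again yields 18.
5 formula cells run: A3, C3, F12, G3, G12.
The nodes whose values change: A3, C3, D3, F12, G12.

First demand of the output computes:
  F10 = MAX(-4, -1) = -1
  D11 = -(-1) = 1
  F2 = ABS(1) = 1
  C12 = ABS(1) = 1
  F12 = MIN(-1, -7) = -7
  G3 = MAX(-7, 9) = 9
  A3 = 9 - -7 = 16
  C3 = 1 + 16 = 17
  G12 = 1 * 17 = 17

After the edit, cleaning proceeds:
  F12: a read changed (D3 -7->-8) — executes, giving -8.
  G3: a read changed (F12 -7->-8) — executes, giving 9 — identical to its old value.
  A3: a read changed (F12 -7->-8) — executes, giving 17.
  C3: a read changed (A3 16->17) — executes, giving 18.
  G12: a read changed (C3 17->18) — executes, giving 18.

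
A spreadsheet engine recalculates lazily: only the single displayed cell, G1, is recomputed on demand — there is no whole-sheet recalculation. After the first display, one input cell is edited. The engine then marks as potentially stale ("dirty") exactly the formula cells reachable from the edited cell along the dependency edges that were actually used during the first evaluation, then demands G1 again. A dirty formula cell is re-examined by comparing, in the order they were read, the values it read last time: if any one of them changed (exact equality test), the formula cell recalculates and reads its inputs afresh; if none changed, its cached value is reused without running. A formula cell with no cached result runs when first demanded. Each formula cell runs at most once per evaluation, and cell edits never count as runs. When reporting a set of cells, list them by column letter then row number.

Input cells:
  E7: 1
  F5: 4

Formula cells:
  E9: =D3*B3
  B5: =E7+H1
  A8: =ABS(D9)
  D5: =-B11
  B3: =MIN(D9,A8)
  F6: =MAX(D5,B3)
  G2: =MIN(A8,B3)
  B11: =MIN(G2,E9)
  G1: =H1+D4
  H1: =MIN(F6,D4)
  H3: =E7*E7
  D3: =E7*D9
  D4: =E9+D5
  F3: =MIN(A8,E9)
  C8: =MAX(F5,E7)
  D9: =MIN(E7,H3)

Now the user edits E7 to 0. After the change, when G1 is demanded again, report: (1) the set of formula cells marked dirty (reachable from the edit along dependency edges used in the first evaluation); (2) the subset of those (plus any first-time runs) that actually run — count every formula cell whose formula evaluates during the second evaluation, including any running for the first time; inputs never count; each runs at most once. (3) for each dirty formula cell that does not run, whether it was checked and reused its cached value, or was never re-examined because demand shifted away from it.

Marked dirty: A8, B3, B11, D3, D4, D5, D9, E9, F6, G1, G2, H1, H3.
Formula cells that run: A8, B3, B11, D3, D4, D5, D9, E9, F6, G2, H1, H3 — 12 in total.
Checked but reused from cache: G1.
Key observation: the cutoff stops propagation at G1 — its inputs' values are unchanged, so it reuses its cache.

First evaluation (everything demanded from the output):
  H3 = 1 * 1 = 1
  D9 = MIN(1, 1) = 1
  A8 = ABS(1) = 1
  B3 = MIN(1, 1) = 1
  D3 = 1 * 1 = 1
  E9 = 1 * 1 = 1
  G2 = MIN(1, 1) = 1
  B11 = MIN(1, 1) = 1
  D5 = -(1) = -1
  D4 = 1 + -1 = 0
  F6 = MAX(-1, 1) = 1
  H1 = MIN(1, 0) = 0
  G1 = 0 + 0 = 0

Propagation after the edit:
  H3: runs — E7 1->0; E7 1->0; result 0.
  D9: runs — E7 1->0; H3 1->0; result 0.
  A8: runs — D9 1->0; result 0.
  B3: runs — D9 1->0; A8 1->0; result 0.
  D3: runs — E7 1->0; D9 1->0; result 0.
  E9: runs — D3 1->0; B3 1->0; result 0.
  G2: runs — A8 1->0; B3 1->0; result 0.
  B11: runs — G2 1->0; E9 1->0; result 0.
  D5: runs — B11 1->0; result 0.
  D4: runs — E9 1->0; D5 -1->0; result 0 (same value as before).
  F6: runs — D5 -1->0; B3 1->0; result 0.
  H1: runs — F6 1->0; result 0 (same value as before).
  G1: checked — values it read are unchanged (H1 unchanged, D4 unchanged); reused cached 0 without running.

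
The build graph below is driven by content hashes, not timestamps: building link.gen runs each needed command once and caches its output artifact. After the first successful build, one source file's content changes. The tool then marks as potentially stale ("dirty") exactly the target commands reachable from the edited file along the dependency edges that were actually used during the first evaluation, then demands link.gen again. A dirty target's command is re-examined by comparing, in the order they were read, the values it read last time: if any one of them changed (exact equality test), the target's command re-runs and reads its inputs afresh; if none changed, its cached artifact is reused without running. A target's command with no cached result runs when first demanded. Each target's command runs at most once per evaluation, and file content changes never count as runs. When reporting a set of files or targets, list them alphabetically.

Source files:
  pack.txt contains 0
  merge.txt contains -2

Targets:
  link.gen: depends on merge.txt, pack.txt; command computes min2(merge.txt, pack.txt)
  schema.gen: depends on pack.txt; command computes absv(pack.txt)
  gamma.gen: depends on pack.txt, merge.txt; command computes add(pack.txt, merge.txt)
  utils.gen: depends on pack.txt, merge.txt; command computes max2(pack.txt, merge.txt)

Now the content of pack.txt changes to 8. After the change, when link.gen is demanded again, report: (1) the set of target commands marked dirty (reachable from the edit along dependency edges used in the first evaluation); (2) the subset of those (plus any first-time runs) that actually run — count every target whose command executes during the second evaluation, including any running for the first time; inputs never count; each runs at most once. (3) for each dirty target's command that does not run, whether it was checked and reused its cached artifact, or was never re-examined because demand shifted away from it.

Dirty set: link.gen.
Run set: link.gen (1 run).
All dirty target commands ended up running.

Initial pass — values computed on the first demand:
  link.gen = min2(-2, 0) = -2

Second demand — change propagation:
  link.gen: re-runs because pack.txt 0->8; new result -2 (unchanged).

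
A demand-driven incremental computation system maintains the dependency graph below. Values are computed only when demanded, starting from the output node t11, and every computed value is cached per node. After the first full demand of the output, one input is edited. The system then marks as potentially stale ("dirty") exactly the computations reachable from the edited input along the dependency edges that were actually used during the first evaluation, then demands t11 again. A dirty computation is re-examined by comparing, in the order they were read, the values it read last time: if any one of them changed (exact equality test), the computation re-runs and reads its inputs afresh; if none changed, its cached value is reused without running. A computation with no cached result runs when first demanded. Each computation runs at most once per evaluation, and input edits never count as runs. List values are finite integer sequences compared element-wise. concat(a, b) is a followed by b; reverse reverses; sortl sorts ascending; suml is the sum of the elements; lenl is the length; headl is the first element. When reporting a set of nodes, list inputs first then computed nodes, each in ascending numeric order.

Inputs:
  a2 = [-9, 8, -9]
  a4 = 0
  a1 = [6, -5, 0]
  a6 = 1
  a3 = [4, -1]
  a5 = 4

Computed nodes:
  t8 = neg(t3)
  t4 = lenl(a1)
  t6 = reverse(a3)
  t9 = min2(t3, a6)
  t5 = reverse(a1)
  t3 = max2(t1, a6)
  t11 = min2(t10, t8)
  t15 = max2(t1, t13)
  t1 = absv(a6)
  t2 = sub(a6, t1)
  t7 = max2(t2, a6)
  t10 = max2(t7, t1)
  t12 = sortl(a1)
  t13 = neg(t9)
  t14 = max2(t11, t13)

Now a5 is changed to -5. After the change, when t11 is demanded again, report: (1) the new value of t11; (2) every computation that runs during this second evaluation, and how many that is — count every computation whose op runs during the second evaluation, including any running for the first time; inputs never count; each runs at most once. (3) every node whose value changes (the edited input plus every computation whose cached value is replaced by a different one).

New value of t11: -1.
Computations that run: none — 0 in total.
Values that change: a5.
Key observation: a5 is never demanded by the output, so the edit triggers no recomputation at all.

First evaluation (everything demanded from the output):
  t1 = absv(1) = 1
  t2 = sub(1, 1) = 0
  t3 = max2(1, 1) = 1
  t7 = max2(0, 1) = 1
  t8 = neg(1) = -1
  t10 = max2(1, 1) = 1
  t11 = min2(1, -1) = -1

Propagation after the edit:
  a5 feeds no computation that the output demands — nothing is marked dirty and nothing runs.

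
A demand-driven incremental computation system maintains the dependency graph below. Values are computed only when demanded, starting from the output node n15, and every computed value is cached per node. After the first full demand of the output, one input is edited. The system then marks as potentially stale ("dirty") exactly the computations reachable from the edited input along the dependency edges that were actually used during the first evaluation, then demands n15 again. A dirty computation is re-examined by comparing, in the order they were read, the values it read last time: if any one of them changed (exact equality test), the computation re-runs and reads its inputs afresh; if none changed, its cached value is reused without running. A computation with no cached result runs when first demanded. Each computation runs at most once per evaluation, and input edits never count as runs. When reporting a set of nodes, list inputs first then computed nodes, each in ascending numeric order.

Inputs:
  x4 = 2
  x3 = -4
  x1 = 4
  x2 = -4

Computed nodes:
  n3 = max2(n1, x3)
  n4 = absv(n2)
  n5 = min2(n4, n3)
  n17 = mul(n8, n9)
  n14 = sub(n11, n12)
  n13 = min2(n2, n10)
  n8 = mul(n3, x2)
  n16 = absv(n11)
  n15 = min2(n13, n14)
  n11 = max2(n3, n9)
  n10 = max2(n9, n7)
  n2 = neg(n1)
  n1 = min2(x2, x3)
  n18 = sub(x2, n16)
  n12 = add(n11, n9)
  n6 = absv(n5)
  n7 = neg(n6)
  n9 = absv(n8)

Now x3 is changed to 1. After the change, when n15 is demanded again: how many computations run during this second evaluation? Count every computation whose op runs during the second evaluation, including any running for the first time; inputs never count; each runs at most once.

Computations that run: n1, n3, n5, n6, n7, n8, n9, n10, n11, n12, n13, n14, n15 — 13 in total.
Key observation: the cutoff stops propagation at n2 — its inputs' values are unchanged, so it reuses its cache.

First evaluation (everything demanded from the output):
  n1 = min2(-4, -4) = -4
  n2 = neg(-4) = 4
  n3 = max2(-4, -4) = -4
  n4 = absv(4) = 4
  n5 = min2(4, -4) = -4
  n6 = absv(-4) = 4
  n7 = neg(4) = -4
  n8 = mul(-4, -4) = 16
  n9 = absv(16) = 16
  n10 = max2(16, -4) = 16
  n11 = max2(-4, 16) = 16
  n12 = add(16, 16) = 32
  n13 = min2(4, 16) = 4
  n14 = sub(16, 32) = -16
  n15 = min2(4, -16) = -16

Propagation after the edit:
  n1: runs — x3 -4->1; result -4 (same value as before).
  n2: checked — values it read are unchanged (n1 unchanged); reused cached 4 without running.
  n3: runs — x3 -4->1; result 1.
  n4: checked — values it read are unchanged (n2 unchanged); reused cached 4 without running.
  n5: runs — n3 -4->1; result 1.
  n6: runs — n5 -4->1; result 1.
  n7: runs — n6 4->1; result -1.
  n8: runs — n3 -4->1; result -4.
  n9: runs — n8 16->-4; result 4.
  n10: runs — n9 16->4; n7 -4->-1; result 4.
  n11: runs — n3 -4->1; n9 16->4; result 4.
  n12: runs — n11 16->4; n9 16->4; result 8.
  n13: runs — n10 16->4; result 4 (same value as before).
  n14: runs — n11 16->4; n12 32->8; result -4.
  n15: runs — n14 -16->-4; result -4.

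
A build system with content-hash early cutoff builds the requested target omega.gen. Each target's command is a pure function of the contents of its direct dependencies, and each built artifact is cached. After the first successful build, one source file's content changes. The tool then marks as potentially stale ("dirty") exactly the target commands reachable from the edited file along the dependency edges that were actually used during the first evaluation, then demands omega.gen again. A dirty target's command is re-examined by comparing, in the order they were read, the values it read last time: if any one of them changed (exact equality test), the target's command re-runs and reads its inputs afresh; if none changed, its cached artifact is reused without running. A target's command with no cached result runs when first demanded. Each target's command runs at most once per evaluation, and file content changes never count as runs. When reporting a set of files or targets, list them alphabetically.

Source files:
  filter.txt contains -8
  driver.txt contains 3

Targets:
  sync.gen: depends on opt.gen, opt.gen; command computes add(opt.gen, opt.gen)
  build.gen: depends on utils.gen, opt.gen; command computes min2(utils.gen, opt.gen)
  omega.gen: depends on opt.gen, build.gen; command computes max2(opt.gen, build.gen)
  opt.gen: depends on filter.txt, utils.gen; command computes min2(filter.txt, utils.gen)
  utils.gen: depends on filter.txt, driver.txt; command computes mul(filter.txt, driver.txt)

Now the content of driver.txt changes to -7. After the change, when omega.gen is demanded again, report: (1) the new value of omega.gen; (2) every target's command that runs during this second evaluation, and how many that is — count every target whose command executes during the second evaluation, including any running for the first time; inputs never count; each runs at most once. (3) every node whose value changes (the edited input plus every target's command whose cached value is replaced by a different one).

First evaluation (everything demanded from the output):
  utils.gen = mul(-8, 3) = -24
  opt.gen = min2(-8, -24) = -24
  build.gen = min2(-24, -24) = -24
  omega.gen = max2(-24, -24) = -24

Propagation after the edit:
  utils.gen: runs — driver.txt 3->-7; result 56.
  opt.gen: runs — utils.gen -24->56; result -8.
  build.gen: runs — utils.gen -24->56; opt.gen -24->-8; result -8.
  omega.gen: runs — opt.gen -24->-8; build.gen -24->-8; result -8.

New value of omega.gen: -8.
Target commands that run: build.gen, omega.gen, opt.gen, utils.gen — 4 in total.
Values that change: build.gen, driver.txt, omega.gen, opt.gen, utils.gen.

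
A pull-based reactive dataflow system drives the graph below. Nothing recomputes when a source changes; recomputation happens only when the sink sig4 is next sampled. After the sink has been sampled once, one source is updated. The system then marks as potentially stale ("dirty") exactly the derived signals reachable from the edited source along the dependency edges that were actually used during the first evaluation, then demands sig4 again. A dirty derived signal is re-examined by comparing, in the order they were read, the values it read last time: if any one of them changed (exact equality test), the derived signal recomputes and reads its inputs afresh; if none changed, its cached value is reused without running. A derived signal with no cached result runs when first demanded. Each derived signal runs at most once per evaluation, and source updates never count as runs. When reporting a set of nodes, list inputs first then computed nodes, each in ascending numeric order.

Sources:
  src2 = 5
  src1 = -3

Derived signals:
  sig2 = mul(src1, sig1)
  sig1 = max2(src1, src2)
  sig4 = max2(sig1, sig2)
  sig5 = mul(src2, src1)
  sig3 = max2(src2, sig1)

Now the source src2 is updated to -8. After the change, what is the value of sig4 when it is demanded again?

New value of sig4: 9.

First evaluation (everything demanded from the output):
  sig1 = max2(-3, 5) = 5
  sig2 = mul(-3, 5) = -15
  sig4 = max2(5, -15) = 5

Propagation after the edit:
  sig1: runs — src2 5->-8; result -3.
  sig2: runs — sig1 5->-3; result 9.
  sig4: runs — sig1 5->-3; sig2 -15->9; result 9.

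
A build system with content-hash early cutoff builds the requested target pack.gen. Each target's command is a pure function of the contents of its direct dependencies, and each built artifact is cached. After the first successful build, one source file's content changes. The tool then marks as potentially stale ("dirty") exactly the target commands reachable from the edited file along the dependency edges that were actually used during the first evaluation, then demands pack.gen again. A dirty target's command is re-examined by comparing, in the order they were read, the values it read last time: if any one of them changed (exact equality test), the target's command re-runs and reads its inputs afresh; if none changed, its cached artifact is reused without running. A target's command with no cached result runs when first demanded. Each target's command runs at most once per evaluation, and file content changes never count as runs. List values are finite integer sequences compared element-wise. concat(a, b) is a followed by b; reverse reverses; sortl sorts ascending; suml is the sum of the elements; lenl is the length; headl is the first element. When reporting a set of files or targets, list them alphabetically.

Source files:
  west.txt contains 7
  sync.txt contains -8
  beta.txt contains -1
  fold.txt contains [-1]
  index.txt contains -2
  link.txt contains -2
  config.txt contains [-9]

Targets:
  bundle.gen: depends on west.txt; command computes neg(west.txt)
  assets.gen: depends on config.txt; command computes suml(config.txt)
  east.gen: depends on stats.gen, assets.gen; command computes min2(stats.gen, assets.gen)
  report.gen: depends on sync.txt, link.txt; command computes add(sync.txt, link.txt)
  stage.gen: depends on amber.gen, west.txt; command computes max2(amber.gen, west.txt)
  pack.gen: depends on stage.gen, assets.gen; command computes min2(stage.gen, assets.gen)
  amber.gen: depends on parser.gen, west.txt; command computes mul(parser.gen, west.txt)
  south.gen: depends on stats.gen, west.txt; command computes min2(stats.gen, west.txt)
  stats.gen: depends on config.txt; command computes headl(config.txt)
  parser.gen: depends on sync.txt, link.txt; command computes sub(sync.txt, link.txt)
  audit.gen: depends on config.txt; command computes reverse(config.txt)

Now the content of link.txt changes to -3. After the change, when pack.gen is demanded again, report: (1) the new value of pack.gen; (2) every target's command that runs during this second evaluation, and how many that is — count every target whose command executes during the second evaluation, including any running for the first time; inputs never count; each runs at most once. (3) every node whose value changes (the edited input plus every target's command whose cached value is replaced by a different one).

First evaluation (everything demanded from the output):
  assets.gen = suml([-9]) = -9
  parser.gen = sub(-8, -2) = -6
  amber.gen = mul(-6, 7) = -42
  stage.gen = max2(-42, 7) = 7
  pack.gen = min2(7, -9) = -9

Propagation after the edit:
  parser.gen: runs — link.txt -2->-3; result -5.
  amber.gen: runs — parser.gen -6->-5; result -35.
  stage.gen: runs — amber.gen -42->-35; result 7 (same value as before).
  pack.gen: checked — values it read are unchanged (stage.gen unchanged, assets.gen unchanged); reused cached -9 without running.

Key observation: the change is absorbed at stage.gen — it re-runs but produces the same value, and the output's value is unchanged.

New value of pack.gen: -9.
Target commands that run: amber.gen, parser.gen, stage.gen — 3 in total.
Values that change: amber.gen, link.txt, parser.gen.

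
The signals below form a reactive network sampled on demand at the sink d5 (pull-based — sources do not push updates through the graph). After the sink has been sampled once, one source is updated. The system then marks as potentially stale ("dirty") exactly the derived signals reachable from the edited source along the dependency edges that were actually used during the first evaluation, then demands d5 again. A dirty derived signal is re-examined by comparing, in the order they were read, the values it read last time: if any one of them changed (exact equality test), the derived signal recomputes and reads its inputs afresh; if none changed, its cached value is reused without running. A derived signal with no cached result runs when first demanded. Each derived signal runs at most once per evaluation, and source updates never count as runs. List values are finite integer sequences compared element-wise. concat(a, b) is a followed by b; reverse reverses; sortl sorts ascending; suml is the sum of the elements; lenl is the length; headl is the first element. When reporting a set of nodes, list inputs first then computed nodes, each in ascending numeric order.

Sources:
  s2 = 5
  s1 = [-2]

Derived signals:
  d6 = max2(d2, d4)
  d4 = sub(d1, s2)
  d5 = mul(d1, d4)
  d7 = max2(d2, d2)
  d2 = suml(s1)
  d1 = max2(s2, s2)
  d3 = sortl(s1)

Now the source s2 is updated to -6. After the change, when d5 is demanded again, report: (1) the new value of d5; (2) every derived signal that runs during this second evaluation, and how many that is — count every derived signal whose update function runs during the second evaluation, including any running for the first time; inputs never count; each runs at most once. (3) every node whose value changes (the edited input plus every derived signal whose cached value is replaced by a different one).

Initial pass — values computed on the first demand:
  d1 = max2(5, 5) = 5
  d4 = sub(5, 5) = 0
  d5 = mul(5, 0) = 0

Second demand — change propagation:
  d1: re-runs because s2 5->-6; s2 5->-6; new result -6.
  d4: re-runs because d1 5->-6; s2 5->-6; new result 0 (unchanged).
  d5: re-runs because d1 5->-6; new result 0 (unchanged).

d5 now evaluates to 0.
Run set: d1, d4, d5 (3 run).
Changed values: s2, d1.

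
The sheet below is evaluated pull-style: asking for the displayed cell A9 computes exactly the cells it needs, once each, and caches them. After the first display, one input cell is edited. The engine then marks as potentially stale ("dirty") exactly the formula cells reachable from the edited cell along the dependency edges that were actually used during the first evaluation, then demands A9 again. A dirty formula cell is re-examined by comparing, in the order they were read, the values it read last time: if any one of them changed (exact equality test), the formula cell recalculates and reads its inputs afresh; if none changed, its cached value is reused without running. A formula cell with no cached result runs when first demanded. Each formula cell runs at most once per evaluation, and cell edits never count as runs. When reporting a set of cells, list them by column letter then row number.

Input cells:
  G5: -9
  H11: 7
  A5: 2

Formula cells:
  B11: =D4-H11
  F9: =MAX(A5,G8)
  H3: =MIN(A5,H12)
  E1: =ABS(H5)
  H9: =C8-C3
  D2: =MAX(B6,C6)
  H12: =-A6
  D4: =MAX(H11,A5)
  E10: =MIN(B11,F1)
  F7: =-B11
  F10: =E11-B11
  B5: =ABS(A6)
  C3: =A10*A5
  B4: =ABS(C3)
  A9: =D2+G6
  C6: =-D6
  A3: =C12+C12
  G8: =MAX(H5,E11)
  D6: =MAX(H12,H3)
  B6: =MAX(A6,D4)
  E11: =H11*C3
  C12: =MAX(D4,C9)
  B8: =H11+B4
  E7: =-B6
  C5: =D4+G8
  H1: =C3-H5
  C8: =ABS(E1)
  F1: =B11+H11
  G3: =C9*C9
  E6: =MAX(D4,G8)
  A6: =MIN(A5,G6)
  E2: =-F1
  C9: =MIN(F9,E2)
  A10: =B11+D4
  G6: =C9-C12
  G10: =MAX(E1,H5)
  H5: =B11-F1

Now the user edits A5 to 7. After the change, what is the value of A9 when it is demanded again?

Demanding A9 again yields -7.
Note where the cutoff bites: B11 is checked, finds nothing changed, and keeps its cache.

First demand of the output computes:
  D4 = MAX(7, 2) = 7
  B11 = 7 - 7 = 0
  A10 = 0 + 7 = 7
  C3 = 7 * 2 = 14
  E11 = 7 * 14 = 98
  F1 = 0 + 7 = 7
  E2 = -(7) = -7
  H5 = 0 - 7 = -7
  G8 = MAX(-7, 98) = 98
  F9 = MAX(2, 98) = 98
  C9 = MIN(98, -7) = -7
  C12 = MAX(7, -7) = 7
  G6 = -7 - 7 = -14
  A6 = MIN(2, -14) = -14
  B6 = MAX(-14, 7) = 7
  H12 = -(-14) = 14
  H3 = MIN(2, 14) = 2
  D6 = MAX(14, 2) = 14
  C6 = -(14) = -14
  D2 = MAX(7, -14) = 7
  A9 = 7 + -14 = -7

After the edit, cleaning proceeds:
  D4: a read changed (A5 2->7) — executes, giving 7 — identical to its old value.
  B11: dirty, but its reads are unchanged (D4 unchanged, H11 unchanged); cached 0 stands.
  A10: dirty, but its reads are unchanged (B11 unchanged, D4 unchanged); cached 7 stands.
  C3: a read changed (A5 2->7) — executes, giving 49.
  E11: a read changed (C3 14->49) — executes, giving 343.
  F1: dirty, but its reads are unchanged (B11 unchanged, H11 unchanged); cached 7 stands.
  E2: dirty, but its reads are unchanged (F1 unchanged); cached -7 stands.
  H5: dirty, but its reads are unchanged (B11 unchanged, F1 unchanged); cached -7 stands.
  G8: a read changed (E11 98->343) — executes, giving 343.
  F9: a read changed (A5 2->7; G8 98->343) — executes, giving 343.
  C9: a read changed (F9 98->343) — executes, giving -7 — identical to its old value.
  C12: dirty, but its reads are unchanged (D4 unchanged, C9 unchanged); cached 7 stands.
  G6: dirty, but its reads are unchanged (C9 unchanged, C12 unchanged); cached -14 stands.
  A6: a read changed (A5 2->7) — executes, giving -14 — identical to its old value.
  B6: dirty, but its reads are unchanged (A6 unchanged, D4 unchanged); cached 7 stands.
  H12: dirty, but its reads are unchanged (A6 unchanged); cached 14 stands.
  H3: a read changed (A5 2->7) — executes, giving 7.
  D6: a read changed (H3 2->7) — executes, giving 14 — identical to its old value.
  C6: dirty, but its reads are unchanged (D6 unchanged); cached -14 stands.
  D2: dirty, but its reads are unchanged (B6 unchanged, C6 unchanged); cached 7 stands.
  A9: dirty, but its reads are unchanged (D2 unchanged, G6 unchanged); cached -7 stands.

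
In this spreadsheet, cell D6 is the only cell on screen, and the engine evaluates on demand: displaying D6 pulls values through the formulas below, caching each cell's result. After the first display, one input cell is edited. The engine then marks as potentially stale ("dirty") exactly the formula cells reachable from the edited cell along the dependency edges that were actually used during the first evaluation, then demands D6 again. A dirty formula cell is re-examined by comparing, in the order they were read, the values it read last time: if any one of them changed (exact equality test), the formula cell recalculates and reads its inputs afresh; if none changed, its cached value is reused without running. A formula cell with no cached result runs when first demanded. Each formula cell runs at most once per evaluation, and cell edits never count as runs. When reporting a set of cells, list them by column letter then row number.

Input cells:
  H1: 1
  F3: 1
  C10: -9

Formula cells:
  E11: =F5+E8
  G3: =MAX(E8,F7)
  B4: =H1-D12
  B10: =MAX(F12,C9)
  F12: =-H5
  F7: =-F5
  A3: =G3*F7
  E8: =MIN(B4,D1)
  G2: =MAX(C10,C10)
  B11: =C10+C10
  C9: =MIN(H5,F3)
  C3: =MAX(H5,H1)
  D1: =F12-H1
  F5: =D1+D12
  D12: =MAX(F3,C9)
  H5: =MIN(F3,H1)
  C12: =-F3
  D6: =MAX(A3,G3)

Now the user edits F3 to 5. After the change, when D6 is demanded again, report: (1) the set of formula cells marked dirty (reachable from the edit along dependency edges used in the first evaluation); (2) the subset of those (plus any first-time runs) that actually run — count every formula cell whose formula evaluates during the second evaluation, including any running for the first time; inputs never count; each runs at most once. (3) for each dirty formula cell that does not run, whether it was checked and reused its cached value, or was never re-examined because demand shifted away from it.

Dirty set: A3, B4, C9, D1, D6, D12, E8, F5, F7, F12, G3, H5.
Run set: A3, B4, C9, D6, D12, E8, F5, F7, G3, H5 (10 run).
Re-examined without running (cache reused): D1, F12.
The important point: at F12 every value read last time is unchanged, so the dirty flag clears without a run.

Initial pass — values computed on the first demand:
  H5 = MIN(1, 1) = 1
  C9 = MIN(1, 1) = 1
  D12 = MAX(1, 1) = 1
  B4 = 1 - 1 = 0
  F12 = -(1) = -1
  D1 = -1 - 1 = -2
  E8 = MIN(0, -2) = -2
  F5 = -2 + 1 = -1
  F7 = -(-1) = 1
  G3 = MAX(-2, 1) = 1
  A3 = 1 * 1 = 1
  D6 = MAX(1, 1) = 1

Second demand — change propagation:
  H5: re-runs because F3 1->5; new result 1 (unchanged).
  C9: re-runs because F3 1->5; new result 1 (unchanged).
  D12: re-runs because F3 1->5; new result 5.
  B4: re-runs because D12 1->5; new result -4.
  F12: re-examined; everything it read last time is the same (H5 unchanged) — cache -1 kept, no run.
  D1: re-examined; everything it read last time is the same (F12 unchanged, H1 unchanged) — cache -2 kept, no run.
  E8: re-runs because B4 0->-4; new result -4.
  F5: re-runs because D12 1->5; new result 3.
  F7: re-runs because F5 -1->3; new result -3.
  G3: re-runs because E8 -2->-4; F7 1->-3; new result -3.
  A3: re-runs because G3 1->-3; F7 1->-3; new result 9.
  D6: re-runs because A3 1->9; G3 1->-3; new result 9.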